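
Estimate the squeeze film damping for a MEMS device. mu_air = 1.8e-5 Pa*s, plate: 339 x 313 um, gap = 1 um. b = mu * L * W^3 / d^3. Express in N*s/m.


Step 1: Convert to SI.
L = 339e-6 m, W = 313e-6 m, d = 1e-6 m
Step 2: W^3 = (313e-6)^3 = 3.07e-11 m^3
Step 3: d^3 = (1e-6)^3 = 1.00e-18 m^3
Step 4: b = 1.8e-5 * 339e-6 * 3.07e-11 / 1.00e-18
b = 1.87e-01 N*s/m


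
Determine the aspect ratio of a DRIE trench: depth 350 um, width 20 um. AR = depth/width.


Step 1: AR = depth / width
Step 2: AR = 350 / 20
AR = 17.5


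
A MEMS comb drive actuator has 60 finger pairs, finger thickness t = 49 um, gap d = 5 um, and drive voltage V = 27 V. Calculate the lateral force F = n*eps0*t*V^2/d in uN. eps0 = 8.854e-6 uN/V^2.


Step 1: Parameters: n=60, eps0=8.854e-6 uN/V^2, t=49 um, V=27 V, d=5 um
Step 2: V^2 = 729
Step 3: F = 60 * 8.854e-6 * 49 * 729 / 5
F = 3.795 uN


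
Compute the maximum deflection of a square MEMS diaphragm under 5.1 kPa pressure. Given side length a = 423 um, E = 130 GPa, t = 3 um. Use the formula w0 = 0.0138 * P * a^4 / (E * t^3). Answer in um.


Step 1: Convert pressure to compatible units (E is in GPa, so P in GPa).
P = 5.1 kPa = 5.1e-6 GPa
Step 2: Compute numerator: 0.0138 * P * a^4.
a^4 = 423^4 = 32015587041
numerator = 0.0138 * 5.1e-6 * 32015587041 = 2.2533e+03
Step 3: Compute denominator: E * t^3 = 130 * 3^3 = 3510
Step 4: w0 = numerator / denominator = 2.2533e+03 / 3510 = 0.642 um


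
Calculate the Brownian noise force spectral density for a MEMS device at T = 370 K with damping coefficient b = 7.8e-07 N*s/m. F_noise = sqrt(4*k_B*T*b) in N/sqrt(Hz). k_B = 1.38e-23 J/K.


Step 1: Compute 4 * k_B * T * b
= 4 * 1.38e-23 * 370 * 7.8e-07
= 1.5931e-26 N^2/Hz
Step 2: F_noise = sqrt(1.5931e-26)
F_noise = 1.26e-13 N/sqrt(Hz)


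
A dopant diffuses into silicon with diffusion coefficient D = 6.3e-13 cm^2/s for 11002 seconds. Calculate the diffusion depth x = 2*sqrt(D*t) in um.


Step 1: Compute D*t = 6.3e-13 * 11002 = 6.93126e-09 cm^2
Step 2: sqrt(D*t) = 8.32542e-05 cm
Step 3: x = 2 * 8.32542e-05 cm = 1.665084e-04 cm
Step 4: Convert to um (1 cm = 1e4 um): x = 1.665 um


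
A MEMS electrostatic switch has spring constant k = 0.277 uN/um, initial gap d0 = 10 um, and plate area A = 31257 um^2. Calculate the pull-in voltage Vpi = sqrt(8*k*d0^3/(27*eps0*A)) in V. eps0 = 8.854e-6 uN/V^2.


Step 1: Compute numerator: 8 * k * d0^3 = 8 * 0.277 * 10^3 = 2216.0
Step 2: Compute denominator: 27 * eps0 * A = 27 * 8.854e-6 * 31257 = 7.472236
Step 3: Vpi = sqrt(2216.0 / 7.472236)
Vpi = 17.22 V


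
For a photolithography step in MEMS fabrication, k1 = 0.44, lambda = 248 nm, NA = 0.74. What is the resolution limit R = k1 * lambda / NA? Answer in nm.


Step 1: Identify values: k1 = 0.44, lambda = 248 nm, NA = 0.74
Step 2: R = k1 * lambda / NA
R = 0.44 * 248 / 0.74
R = 147.5 nm


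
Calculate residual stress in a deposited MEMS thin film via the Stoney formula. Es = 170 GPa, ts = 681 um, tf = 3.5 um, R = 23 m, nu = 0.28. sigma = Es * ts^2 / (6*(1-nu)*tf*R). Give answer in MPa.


Step 1: Compute numerator: Es * ts^2 = 170 * 681^2 = 78839370 (GPa*um^2)
Step 2: Compute denominator (R in um): 6*(1-nu)*tf*R = 6*0.72*3.5*23e6 = 347760000.0 (um^2)
Step 3: sigma (GPa) = 78839370 / 347760000.0 = 2.26706e-01 GPa
Step 4: Convert to MPa (x1000): sigma = 226.7 MPa


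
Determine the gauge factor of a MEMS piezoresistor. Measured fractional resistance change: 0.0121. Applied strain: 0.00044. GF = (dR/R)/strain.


Step 1: Identify values.
dR/R = 0.0121, strain = 0.00044
Step 2: GF = (dR/R) / strain = 0.0121 / 0.00044
GF = 27.5


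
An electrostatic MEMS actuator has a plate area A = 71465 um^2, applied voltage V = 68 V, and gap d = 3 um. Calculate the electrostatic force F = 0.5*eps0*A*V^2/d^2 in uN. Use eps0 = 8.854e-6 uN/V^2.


Step 1: Identify parameters.
eps0 = 8.854e-6 uN/V^2, A = 71465 um^2, V = 68 V, d = 3 um
Step 2: Compute V^2 = 68^2 = 4624
Step 3: Compute d^2 = 3^2 = 9
Step 4: F = 0.5 * 8.854e-6 * 71465 * 4624 / 9
F = 162.547 uN


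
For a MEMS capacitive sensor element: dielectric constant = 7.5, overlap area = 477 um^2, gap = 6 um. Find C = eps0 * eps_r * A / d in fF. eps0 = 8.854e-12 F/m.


Step 1: Convert area to m^2: A = 477e-12 m^2
Step 2: Convert gap to m: d = 6e-6 m
Step 3: C = eps0 * eps_r * A / d
C = 8.854e-12 * 7.5 * 477e-12 / 6e-6
Step 4: Convert to fF (multiply by 1e15).
C = 5.28 fF


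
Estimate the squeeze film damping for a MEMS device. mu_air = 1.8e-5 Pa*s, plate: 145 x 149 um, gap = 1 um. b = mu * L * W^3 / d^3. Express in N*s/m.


Step 1: Convert to SI.
L = 145e-6 m, W = 149e-6 m, d = 1e-6 m
Step 2: W^3 = (149e-6)^3 = 3.31e-12 m^3
Step 3: d^3 = (1e-6)^3 = 1.00e-18 m^3
Step 4: b = 1.8e-5 * 145e-6 * 3.31e-12 / 1.00e-18
b = 8.63e-03 N*s/m


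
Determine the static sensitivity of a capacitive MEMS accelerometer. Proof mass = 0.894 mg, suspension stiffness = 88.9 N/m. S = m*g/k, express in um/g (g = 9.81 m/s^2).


Step 1: Convert mass: m = 0.894 mg = 8.94e-07 kg
Step 2: S = m * g / k = 8.94e-07 * 9.81 / 88.9
Step 3: S = 9.87e-08 m/g
Step 4: Convert to um/g: S = 0.099 um/g


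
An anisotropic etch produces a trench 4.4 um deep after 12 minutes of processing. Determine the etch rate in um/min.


Step 1: Etch rate = depth / time
Step 2: rate = 4.4 / 12
rate = 0.367 um/min


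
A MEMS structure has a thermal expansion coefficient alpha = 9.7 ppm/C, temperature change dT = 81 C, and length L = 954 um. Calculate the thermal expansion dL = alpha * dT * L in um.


Step 1: Convert CTE: alpha = 9.7 ppm/C = 9.7e-6 /C
Step 2: dL = 9.7e-6 * 81 * 954
dL = 0.7496 um


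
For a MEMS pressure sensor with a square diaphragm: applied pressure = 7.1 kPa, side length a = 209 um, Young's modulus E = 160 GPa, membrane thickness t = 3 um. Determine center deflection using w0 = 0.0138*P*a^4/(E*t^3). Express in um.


Step 1: Convert pressure to compatible units (E is in GPa, so P in GPa).
P = 7.1 kPa = 7.1e-6 GPa
Step 2: Compute numerator: 0.0138 * P * a^4.
a^4 = 209^4 = 1908029761
numerator = 0.0138 * 7.1e-6 * 1908029761 = 1.8695e+02
Step 3: Compute denominator: E * t^3 = 160 * 3^3 = 4320
Step 4: w0 = numerator / denominator = 1.8695e+02 / 4320 = 0.0433 um


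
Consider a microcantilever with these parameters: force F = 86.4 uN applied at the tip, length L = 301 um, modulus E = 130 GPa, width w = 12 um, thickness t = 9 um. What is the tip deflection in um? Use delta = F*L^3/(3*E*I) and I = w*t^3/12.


Step 1: Calculate the second moment of area.
I = w * t^3 / 12 = 12 * 9^3 / 12 = 729.0 um^4
Step 2: Convert E to consistent units (1 GPa = 1000 uN/um^2).
E = 130 GPa = 130000 uN/um^2
Step 3: Calculate tip deflection.
delta = F * L^3 / (3 * E * I)
delta = 86.4 * 301^3 / (3 * 130000 * 729.0)
delta = 8.2875 um


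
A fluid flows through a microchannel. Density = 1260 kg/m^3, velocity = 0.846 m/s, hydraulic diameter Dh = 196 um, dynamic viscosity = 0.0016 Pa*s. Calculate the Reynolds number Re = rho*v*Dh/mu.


Step 1: Convert Dh to meters: Dh = 196e-6 m
Step 2: Re = rho * v * Dh / mu
Re = 1260 * 0.846 * 196e-6 / 0.0016
Re = 130.58


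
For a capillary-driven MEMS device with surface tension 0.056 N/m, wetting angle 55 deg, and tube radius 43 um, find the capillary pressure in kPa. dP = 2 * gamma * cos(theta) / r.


Step 1: cos(55 deg) = 0.5736
Step 2: Convert r to m: r = 43e-6 m
Step 3: dP = 2 * 0.056 * 0.5736 / 43e-6 = 1494.0 Pa
Step 4: Convert Pa to kPa (divide by 1000).
dP = 1.49 kPa


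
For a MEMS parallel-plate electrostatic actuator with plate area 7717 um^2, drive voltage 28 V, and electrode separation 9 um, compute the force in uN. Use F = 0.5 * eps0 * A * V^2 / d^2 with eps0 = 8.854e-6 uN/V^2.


Step 1: Identify parameters.
eps0 = 8.854e-6 uN/V^2, A = 7717 um^2, V = 28 V, d = 9 um
Step 2: Compute V^2 = 28^2 = 784
Step 3: Compute d^2 = 9^2 = 81
Step 4: F = 0.5 * 8.854e-6 * 7717 * 784 / 81
F = 0.331 uN


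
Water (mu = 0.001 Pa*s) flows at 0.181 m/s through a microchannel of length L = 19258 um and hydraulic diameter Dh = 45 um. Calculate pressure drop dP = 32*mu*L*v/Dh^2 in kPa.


Step 1: Convert to SI: L = 19258e-6 m, Dh = 45e-6 m
Step 2: dP = 32 * 0.001 * 19258e-6 * 0.181 / (45e-6)^2
Step 3: dP = 55082.64 Pa
Step 4: Convert to kPa: dP = 55.08 kPa


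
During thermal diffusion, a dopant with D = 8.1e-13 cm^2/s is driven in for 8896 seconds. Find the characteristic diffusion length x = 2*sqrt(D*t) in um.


Step 1: Compute D*t = 8.1e-13 * 8896 = 7.20576e-09 cm^2
Step 2: sqrt(D*t) = 8.48867e-05 cm
Step 3: x = 2 * 8.48867e-05 cm = 1.697734e-04 cm
Step 4: Convert to um (1 cm = 1e4 um): x = 1.698 um


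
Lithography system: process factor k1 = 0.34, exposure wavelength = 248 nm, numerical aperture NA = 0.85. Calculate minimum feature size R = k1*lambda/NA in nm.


Step 1: Identify values: k1 = 0.34, lambda = 248 nm, NA = 0.85
Step 2: R = k1 * lambda / NA
R = 0.34 * 248 / 0.85
R = 99.2 nm


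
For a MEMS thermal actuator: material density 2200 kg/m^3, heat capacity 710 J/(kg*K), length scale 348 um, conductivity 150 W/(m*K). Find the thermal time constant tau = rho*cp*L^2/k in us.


Step 1: Convert L to m: L = 348e-6 m
Step 2: L^2 = (348e-6)^2 = 1.21104e-07 m^2
Step 3: tau = 2200 * 710 * 1.21104e-07 / 150 = 1.26109632e-03 s
Step 4: Convert to microseconds (multiply by 1e6).
tau = 1261.096 us


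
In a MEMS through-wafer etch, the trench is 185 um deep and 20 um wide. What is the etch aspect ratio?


Step 1: AR = depth / width
Step 2: AR = 185 / 20
AR = 9.3


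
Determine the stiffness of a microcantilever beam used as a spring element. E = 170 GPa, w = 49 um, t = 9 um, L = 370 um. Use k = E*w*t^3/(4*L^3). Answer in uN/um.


Step 1: Convert E to consistent units (1 GPa = 1000 uN/um^2).
E = 170 GPa = 170000 uN/um^2
Step 2: Compute t^3 = 9^3 = 729
Step 3: Compute L^3 = 370^3 = 50653000
Step 4: k = 170000 * 49 * 729 / (4 * 50653000)
k = 29.9714 uN/um


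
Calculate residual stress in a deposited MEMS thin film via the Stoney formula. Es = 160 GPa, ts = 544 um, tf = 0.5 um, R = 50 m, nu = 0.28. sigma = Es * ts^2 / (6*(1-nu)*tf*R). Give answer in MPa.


Step 1: Compute numerator: Es * ts^2 = 160 * 544^2 = 47349760 (GPa*um^2)
Step 2: Compute denominator (R in um): 6*(1-nu)*tf*R = 6*0.72*0.5*50e6 = 108000000.0 (um^2)
Step 3: sigma (GPa) = 47349760 / 108000000.0 = 4.38424e-01 GPa
Step 4: Convert to MPa (x1000): sigma = 438.4 MPa


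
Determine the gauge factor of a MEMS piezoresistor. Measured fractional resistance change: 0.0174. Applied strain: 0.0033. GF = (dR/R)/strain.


Step 1: Identify values.
dR/R = 0.0174, strain = 0.0033
Step 2: GF = (dR/R) / strain = 0.0174 / 0.0033
GF = 5.3


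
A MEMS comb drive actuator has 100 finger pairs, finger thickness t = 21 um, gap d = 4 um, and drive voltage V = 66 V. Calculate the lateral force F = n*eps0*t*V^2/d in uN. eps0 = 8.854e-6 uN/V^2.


Step 1: Parameters: n=100, eps0=8.854e-6 uN/V^2, t=21 um, V=66 V, d=4 um
Step 2: V^2 = 4356
Step 3: F = 100 * 8.854e-6 * 21 * 4356 / 4
F = 20.248 uN


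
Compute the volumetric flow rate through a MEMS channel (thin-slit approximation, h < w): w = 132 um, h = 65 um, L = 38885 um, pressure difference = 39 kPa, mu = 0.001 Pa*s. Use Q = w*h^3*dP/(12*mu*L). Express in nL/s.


Step 1: Convert all dimensions to SI (meters).
w = 132e-6 m, h = 65e-6 m, L = 38885e-6 m, dP = 39e3 Pa
Step 2: Q = w * h^3 * dP / (12 * mu * L)
Q = 132e-6 * (65e-6)^3 * 39e3 / (12 * 0.001 * 38885e-6) = 3.02980905e-09 m^3/s
Step 3: Convert Q from m^3/s to nL/s (1 m^3 = 1e12 nL, so multiply by 1e12).
Q = 3029.809 nL/s


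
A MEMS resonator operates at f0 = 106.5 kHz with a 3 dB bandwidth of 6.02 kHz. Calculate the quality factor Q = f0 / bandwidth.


Step 1: Q = f0 / bandwidth
Step 2: Q = 106.5 / 6.02
Q = 17.7


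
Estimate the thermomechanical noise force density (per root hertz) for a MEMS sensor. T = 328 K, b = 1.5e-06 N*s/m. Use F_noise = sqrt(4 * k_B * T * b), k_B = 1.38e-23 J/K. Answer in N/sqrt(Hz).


Step 1: Compute 4 * k_B * T * b
= 4 * 1.38e-23 * 328 * 1.5e-06
= 2.7158e-26 N^2/Hz
Step 2: F_noise = sqrt(2.7158e-26)
F_noise = 1.65e-13 N/sqrt(Hz)


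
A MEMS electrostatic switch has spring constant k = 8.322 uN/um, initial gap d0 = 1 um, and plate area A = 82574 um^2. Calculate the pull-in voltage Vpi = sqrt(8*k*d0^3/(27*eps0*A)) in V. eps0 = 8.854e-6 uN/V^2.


Step 1: Compute numerator: 8 * k * d0^3 = 8 * 8.322 * 1^3 = 66.576
Step 2: Compute denominator: 27 * eps0 * A = 27 * 8.854e-6 * 82574 = 19.739975
Step 3: Vpi = sqrt(66.576 / 19.739975)
Vpi = 1.84 V


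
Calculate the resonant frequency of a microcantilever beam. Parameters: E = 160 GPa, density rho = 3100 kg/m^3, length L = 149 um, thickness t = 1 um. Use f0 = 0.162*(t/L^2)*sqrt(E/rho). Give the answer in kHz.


Step 1: Convert units to SI.
t_SI = 1e-6 m, L_SI = 149e-6 m
Step 2: Calculate sqrt(E/rho).
sqrt(160e9 / 3100) = 7184.21 m/s
Step 3: Compute f0.
f0 = 0.162 * 1e-6 / (149e-6)^2 * 7184.21 = 52423.0 Hz = 52.42 kHz


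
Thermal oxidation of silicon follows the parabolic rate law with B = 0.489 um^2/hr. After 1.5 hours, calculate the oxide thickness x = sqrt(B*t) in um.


Step 1: Compute B*t = 0.489 * 1.5 = 0.7335
Step 2: x = sqrt(0.7335)
x = 0.856 um


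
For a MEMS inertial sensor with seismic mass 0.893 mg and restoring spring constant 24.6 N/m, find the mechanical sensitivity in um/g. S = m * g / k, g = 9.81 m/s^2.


Step 1: Convert mass: m = 0.893 mg = 8.93e-07 kg
Step 2: S = m * g / k = 8.93e-07 * 9.81 / 24.6
Step 3: S = 3.56e-07 m/g
Step 4: Convert to um/g: S = 0.356 um/g


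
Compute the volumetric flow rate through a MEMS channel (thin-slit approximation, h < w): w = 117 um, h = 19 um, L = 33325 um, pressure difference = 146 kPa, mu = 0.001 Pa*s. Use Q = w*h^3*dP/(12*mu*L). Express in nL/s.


Step 1: Convert all dimensions to SI (meters).
w = 117e-6 m, h = 19e-6 m, L = 33325e-6 m, dP = 146e3 Pa
Step 2: Q = w * h^3 * dP / (12 * mu * L)
Q = 117e-6 * (19e-6)^3 * 146e3 / (12 * 0.001 * 33325e-6) = 2.9298684e-10 m^3/s
Step 3: Convert Q from m^3/s to nL/s (1 m^3 = 1e12 nL, so multiply by 1e12).
Q = 292.987 nL/s


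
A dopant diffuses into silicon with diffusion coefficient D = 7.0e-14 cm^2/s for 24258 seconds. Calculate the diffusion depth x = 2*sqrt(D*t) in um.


Step 1: Compute D*t = 7.0e-14 * 24258 = 1.69806e-09 cm^2
Step 2: sqrt(D*t) = 4.1208e-05 cm
Step 3: x = 2 * 4.1208e-05 cm = 8.2416e-05 cm
Step 4: Convert to um (1 cm = 1e4 um): x = 0.824 um


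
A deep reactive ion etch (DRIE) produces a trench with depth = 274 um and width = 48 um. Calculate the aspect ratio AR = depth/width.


Step 1: AR = depth / width
Step 2: AR = 274 / 48
AR = 5.7


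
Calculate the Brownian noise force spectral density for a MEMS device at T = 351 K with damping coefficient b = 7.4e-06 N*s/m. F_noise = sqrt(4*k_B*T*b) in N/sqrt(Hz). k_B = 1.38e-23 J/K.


Step 1: Compute 4 * k_B * T * b
= 4 * 1.38e-23 * 351 * 7.4e-06
= 1.4338e-25 N^2/Hz
Step 2: F_noise = sqrt(1.4338e-25)
F_noise = 3.79e-13 N/sqrt(Hz)


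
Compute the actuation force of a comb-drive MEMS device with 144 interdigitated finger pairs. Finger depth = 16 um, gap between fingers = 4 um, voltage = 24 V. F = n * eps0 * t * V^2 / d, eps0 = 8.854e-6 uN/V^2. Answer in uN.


Step 1: Parameters: n=144, eps0=8.854e-6 uN/V^2, t=16 um, V=24 V, d=4 um
Step 2: V^2 = 576
Step 3: F = 144 * 8.854e-6 * 16 * 576 / 4
F = 2.938 uN


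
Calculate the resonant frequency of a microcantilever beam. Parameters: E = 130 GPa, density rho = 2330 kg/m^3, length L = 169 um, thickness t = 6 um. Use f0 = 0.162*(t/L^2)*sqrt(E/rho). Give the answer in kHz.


Step 1: Convert units to SI.
t_SI = 6e-6 m, L_SI = 169e-6 m
Step 2: Calculate sqrt(E/rho).
sqrt(130e9 / 2330) = 7469.54 m/s
Step 3: Compute f0.
f0 = 0.162 * 6e-6 / (169e-6)^2 * 7469.54 = 254206.5 Hz = 254.21 kHz


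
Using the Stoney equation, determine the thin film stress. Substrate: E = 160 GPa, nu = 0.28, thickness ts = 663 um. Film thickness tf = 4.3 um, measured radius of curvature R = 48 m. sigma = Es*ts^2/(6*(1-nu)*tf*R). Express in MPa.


Step 1: Compute numerator: Es * ts^2 = 160 * 663^2 = 70331040 (GPa*um^2)
Step 2: Compute denominator (R in um): 6*(1-nu)*tf*R = 6*0.72*4.3*48e6 = 891648000.0 (um^2)
Step 3: sigma (GPa) = 70331040 / 891648000.0 = 7.8878e-02 GPa
Step 4: Convert to MPa (x1000): sigma = 78.9 MPa


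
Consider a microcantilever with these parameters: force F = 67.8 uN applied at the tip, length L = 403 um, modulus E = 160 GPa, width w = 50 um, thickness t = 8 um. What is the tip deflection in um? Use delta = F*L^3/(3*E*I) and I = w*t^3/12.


Step 1: Calculate the second moment of area.
I = w * t^3 / 12 = 50 * 8^3 / 12 = 2133.3333 um^4
Step 2: Convert E to consistent units (1 GPa = 1000 uN/um^2).
E = 160 GPa = 160000 uN/um^2
Step 3: Calculate tip deflection.
delta = F * L^3 / (3 * E * I)
delta = 67.8 * 403^3 / (3 * 160000 * 2133.3333)
delta = 4.3336 um


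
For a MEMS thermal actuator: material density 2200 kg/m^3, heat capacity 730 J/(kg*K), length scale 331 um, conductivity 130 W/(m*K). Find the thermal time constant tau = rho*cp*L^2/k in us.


Step 1: Convert L to m: L = 331e-6 m
Step 2: L^2 = (331e-6)^2 = 1.09561e-07 m^2
Step 3: tau = 2200 * 730 * 1.09561e-07 / 130 = 1.3535e-03 s
Step 4: Convert to microseconds (multiply by 1e6).
tau = 1353.5 us


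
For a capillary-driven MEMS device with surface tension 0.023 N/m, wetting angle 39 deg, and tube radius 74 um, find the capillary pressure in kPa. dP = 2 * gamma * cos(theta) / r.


Step 1: cos(39 deg) = 0.7771
Step 2: Convert r to m: r = 74e-6 m
Step 3: dP = 2 * 0.023 * 0.7771 / 74e-6 = 483.1 Pa
Step 4: Convert Pa to kPa (divide by 1000).
dP = 0.48 kPa


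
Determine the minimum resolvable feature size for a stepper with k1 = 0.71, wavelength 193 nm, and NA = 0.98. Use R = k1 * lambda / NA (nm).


Step 1: Identify values: k1 = 0.71, lambda = 193 nm, NA = 0.98
Step 2: R = k1 * lambda / NA
R = 0.71 * 193 / 0.98
R = 139.8 nm


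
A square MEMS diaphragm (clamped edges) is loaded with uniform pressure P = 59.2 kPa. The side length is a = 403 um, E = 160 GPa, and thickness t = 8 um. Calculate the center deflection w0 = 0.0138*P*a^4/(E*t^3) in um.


Step 1: Convert pressure to compatible units (E is in GPa, so P in GPa).
P = 59.2 kPa = 59.2e-6 GPa
Step 2: Compute numerator: 0.0138 * P * a^4.
a^4 = 403^4 = 26376683281
numerator = 0.0138 * 59.2e-6 * 26376683281 = 2.1549e+04
Step 3: Compute denominator: E * t^3 = 160 * 8^3 = 81920
Step 4: w0 = numerator / denominator = 2.1549e+04 / 81920 = 0.263 um


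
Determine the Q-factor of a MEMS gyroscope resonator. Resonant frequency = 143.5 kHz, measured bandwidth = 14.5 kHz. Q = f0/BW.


Step 1: Q = f0 / bandwidth
Step 2: Q = 143.5 / 14.5
Q = 9.9


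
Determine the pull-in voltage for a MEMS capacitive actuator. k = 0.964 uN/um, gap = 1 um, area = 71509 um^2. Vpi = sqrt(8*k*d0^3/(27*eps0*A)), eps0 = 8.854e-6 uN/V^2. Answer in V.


Step 1: Compute numerator: 8 * k * d0^3 = 8 * 0.964 * 1^3 = 7.712
Step 2: Compute denominator: 27 * eps0 * A = 27 * 8.854e-6 * 71509 = 17.094799
Step 3: Vpi = sqrt(7.712 / 17.094799)
Vpi = 0.67 V


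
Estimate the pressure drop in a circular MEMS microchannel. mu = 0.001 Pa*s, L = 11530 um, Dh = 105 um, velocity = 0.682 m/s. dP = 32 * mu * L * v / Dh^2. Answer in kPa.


Step 1: Convert to SI: L = 11530e-6 m, Dh = 105e-6 m
Step 2: dP = 32 * 0.001 * 11530e-6 * 0.682 / (105e-6)^2
Step 3: dP = 22823.65 Pa
Step 4: Convert to kPa: dP = 22.82 kPa


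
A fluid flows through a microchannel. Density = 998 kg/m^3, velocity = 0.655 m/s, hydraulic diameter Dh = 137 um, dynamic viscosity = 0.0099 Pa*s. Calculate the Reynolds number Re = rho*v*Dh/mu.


Step 1: Convert Dh to meters: Dh = 137e-6 m
Step 2: Re = rho * v * Dh / mu
Re = 998 * 0.655 * 137e-6 / 0.0099
Re = 9.046


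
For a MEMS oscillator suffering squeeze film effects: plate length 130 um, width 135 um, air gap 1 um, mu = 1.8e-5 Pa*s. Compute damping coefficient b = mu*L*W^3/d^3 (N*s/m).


Step 1: Convert to SI.
L = 130e-6 m, W = 135e-6 m, d = 1e-6 m
Step 2: W^3 = (135e-6)^3 = 2.46e-12 m^3
Step 3: d^3 = (1e-6)^3 = 1.00e-18 m^3
Step 4: b = 1.8e-5 * 130e-6 * 2.46e-12 / 1.00e-18
b = 5.76e-03 N*s/m


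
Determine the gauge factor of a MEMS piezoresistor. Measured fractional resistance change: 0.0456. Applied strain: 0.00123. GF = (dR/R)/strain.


Step 1: Identify values.
dR/R = 0.0456, strain = 0.00123
Step 2: GF = (dR/R) / strain = 0.0456 / 0.00123
GF = 37.1


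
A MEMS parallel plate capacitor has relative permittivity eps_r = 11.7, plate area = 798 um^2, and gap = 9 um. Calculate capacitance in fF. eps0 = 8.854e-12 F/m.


Step 1: Convert area to m^2: A = 798e-12 m^2
Step 2: Convert gap to m: d = 9e-6 m
Step 3: C = eps0 * eps_r * A / d
C = 8.854e-12 * 11.7 * 798e-12 / 9e-6
Step 4: Convert to fF (multiply by 1e15).
C = 9.19 fF


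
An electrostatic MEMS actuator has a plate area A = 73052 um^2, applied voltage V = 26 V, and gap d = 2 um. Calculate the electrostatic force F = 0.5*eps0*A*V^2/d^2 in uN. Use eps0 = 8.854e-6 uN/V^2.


Step 1: Identify parameters.
eps0 = 8.854e-6 uN/V^2, A = 73052 um^2, V = 26 V, d = 2 um
Step 2: Compute V^2 = 26^2 = 676
Step 3: Compute d^2 = 2^2 = 4
Step 4: F = 0.5 * 8.854e-6 * 73052 * 676 / 4
F = 54.655 uN


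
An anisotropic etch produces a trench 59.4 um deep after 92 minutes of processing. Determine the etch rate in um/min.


Step 1: Etch rate = depth / time
Step 2: rate = 59.4 / 92
rate = 0.646 um/min


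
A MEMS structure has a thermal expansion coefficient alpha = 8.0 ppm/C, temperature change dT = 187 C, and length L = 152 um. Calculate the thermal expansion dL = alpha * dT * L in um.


Step 1: Convert CTE: alpha = 8.0 ppm/C = 8.0e-6 /C
Step 2: dL = 8.0e-6 * 187 * 152
dL = 0.2274 um


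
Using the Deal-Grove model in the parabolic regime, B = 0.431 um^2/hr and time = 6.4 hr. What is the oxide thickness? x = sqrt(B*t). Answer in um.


Step 1: Compute B*t = 0.431 * 6.4 = 2.7584
Step 2: x = sqrt(2.7584)
x = 1.661 um


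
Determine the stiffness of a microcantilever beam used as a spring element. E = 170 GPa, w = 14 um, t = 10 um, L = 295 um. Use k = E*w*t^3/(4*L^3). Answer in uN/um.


Step 1: Convert E to consistent units (1 GPa = 1000 uN/um^2).
E = 170 GPa = 170000 uN/um^2
Step 2: Compute t^3 = 10^3 = 1000
Step 3: Compute L^3 = 295^3 = 25672375
Step 4: k = 170000 * 14 * 1000 / (4 * 25672375)
k = 23.1767 uN/um


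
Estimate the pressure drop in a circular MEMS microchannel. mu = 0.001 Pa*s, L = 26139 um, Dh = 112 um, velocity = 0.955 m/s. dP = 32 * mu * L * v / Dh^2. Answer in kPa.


Step 1: Convert to SI: L = 26139e-6 m, Dh = 112e-6 m
Step 2: dP = 32 * 0.001 * 26139e-6 * 0.955 / (112e-6)^2
Step 3: dP = 63680.47 Pa
Step 4: Convert to kPa: dP = 63.68 kPa


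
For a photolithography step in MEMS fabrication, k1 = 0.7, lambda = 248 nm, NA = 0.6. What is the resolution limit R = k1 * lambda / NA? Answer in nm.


Step 1: Identify values: k1 = 0.7, lambda = 248 nm, NA = 0.6
Step 2: R = k1 * lambda / NA
R = 0.7 * 248 / 0.6
R = 289.3 nm


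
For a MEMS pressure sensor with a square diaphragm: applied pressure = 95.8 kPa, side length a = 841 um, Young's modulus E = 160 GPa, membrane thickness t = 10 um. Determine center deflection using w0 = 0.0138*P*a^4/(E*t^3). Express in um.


Step 1: Convert pressure to compatible units (E is in GPa, so P in GPa).
P = 95.8 kPa = 95.8e-6 GPa
Step 2: Compute numerator: 0.0138 * P * a^4.
a^4 = 841^4 = 500246412961
numerator = 0.0138 * 95.8e-6 * 500246412961 = 6.613458e+05
Step 3: Compute denominator: E * t^3 = 160 * 10^3 = 160000
Step 4: w0 = numerator / denominator = 6.613458e+05 / 160000 = 4.1334 um


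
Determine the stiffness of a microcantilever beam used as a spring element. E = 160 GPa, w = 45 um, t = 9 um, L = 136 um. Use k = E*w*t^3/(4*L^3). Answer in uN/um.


Step 1: Convert E to consistent units (1 GPa = 1000 uN/um^2).
E = 160 GPa = 160000 uN/um^2
Step 2: Compute t^3 = 9^3 = 729
Step 3: Compute L^3 = 136^3 = 2515456
Step 4: k = 160000 * 45 * 729 / (4 * 2515456)
k = 521.6549 uN/um


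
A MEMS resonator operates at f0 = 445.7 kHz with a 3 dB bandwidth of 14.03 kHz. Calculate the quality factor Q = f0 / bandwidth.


Step 1: Q = f0 / bandwidth
Step 2: Q = 445.7 / 14.03
Q = 31.8


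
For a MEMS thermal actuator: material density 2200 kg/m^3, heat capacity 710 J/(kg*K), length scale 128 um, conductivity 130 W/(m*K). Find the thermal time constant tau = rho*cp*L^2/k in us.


Step 1: Convert L to m: L = 128e-6 m
Step 2: L^2 = (128e-6)^2 = 1.6384e-08 m^2
Step 3: tau = 2200 * 710 * 1.6384e-08 / 130 = 1.968601e-04 s
Step 4: Convert to microseconds (multiply by 1e6).
tau = 196.86 us


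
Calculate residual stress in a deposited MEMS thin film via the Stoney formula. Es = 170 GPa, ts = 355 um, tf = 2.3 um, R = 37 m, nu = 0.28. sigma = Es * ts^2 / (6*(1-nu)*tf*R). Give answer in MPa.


Step 1: Compute numerator: Es * ts^2 = 170 * 355^2 = 21424250 (GPa*um^2)
Step 2: Compute denominator (R in um): 6*(1-nu)*tf*R = 6*0.72*2.3*37e6 = 367632000.0 (um^2)
Step 3: sigma (GPa) = 21424250 / 367632000.0 = 5.8276e-02 GPa
Step 4: Convert to MPa (x1000): sigma = 58.3 MPa


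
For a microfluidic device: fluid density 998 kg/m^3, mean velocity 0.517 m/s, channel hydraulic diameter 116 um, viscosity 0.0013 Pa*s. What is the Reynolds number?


Step 1: Convert Dh to meters: Dh = 116e-6 m
Step 2: Re = rho * v * Dh / mu
Re = 998 * 0.517 * 116e-6 / 0.0013
Re = 46.04


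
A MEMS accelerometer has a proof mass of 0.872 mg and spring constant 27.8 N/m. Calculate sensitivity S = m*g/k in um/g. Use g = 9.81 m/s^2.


Step 1: Convert mass: m = 0.872 mg = 8.72e-07 kg
Step 2: S = m * g / k = 8.72e-07 * 9.81 / 27.8
Step 3: S = 3.08e-07 m/g
Step 4: Convert to um/g: S = 0.308 um/g


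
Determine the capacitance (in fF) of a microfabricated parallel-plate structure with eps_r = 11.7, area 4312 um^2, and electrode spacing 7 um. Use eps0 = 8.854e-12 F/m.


Step 1: Convert area to m^2: A = 4312e-12 m^2
Step 2: Convert gap to m: d = 7e-6 m
Step 3: C = eps0 * eps_r * A / d
C = 8.854e-12 * 11.7 * 4312e-12 / 7e-6
Step 4: Convert to fF (multiply by 1e15).
C = 63.81 fF


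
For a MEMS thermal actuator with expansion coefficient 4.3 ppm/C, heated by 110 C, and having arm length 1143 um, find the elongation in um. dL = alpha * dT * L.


Step 1: Convert CTE: alpha = 4.3 ppm/C = 4.3e-6 /C
Step 2: dL = 4.3e-6 * 110 * 1143
dL = 0.5406 um


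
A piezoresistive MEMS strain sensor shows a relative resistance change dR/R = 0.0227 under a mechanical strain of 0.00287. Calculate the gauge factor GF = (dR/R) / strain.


Step 1: Identify values.
dR/R = 0.0227, strain = 0.00287
Step 2: GF = (dR/R) / strain = 0.0227 / 0.00287
GF = 7.9


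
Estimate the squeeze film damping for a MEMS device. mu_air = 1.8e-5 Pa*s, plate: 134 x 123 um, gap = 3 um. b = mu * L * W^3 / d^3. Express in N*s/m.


Step 1: Convert to SI.
L = 134e-6 m, W = 123e-6 m, d = 3e-6 m
Step 2: W^3 = (123e-6)^3 = 1.86e-12 m^3
Step 3: d^3 = (3e-6)^3 = 2.70e-17 m^3
Step 4: b = 1.8e-5 * 134e-6 * 1.86e-12 / 2.70e-17
b = 1.66e-04 N*s/m


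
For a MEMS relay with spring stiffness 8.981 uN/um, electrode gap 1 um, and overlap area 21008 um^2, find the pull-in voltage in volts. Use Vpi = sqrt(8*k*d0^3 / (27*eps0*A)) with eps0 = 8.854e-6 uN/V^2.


Step 1: Compute numerator: 8 * k * d0^3 = 8 * 8.981 * 1^3 = 71.848
Step 2: Compute denominator: 27 * eps0 * A = 27 * 8.854e-6 * 21008 = 5.02213
Step 3: Vpi = sqrt(71.848 / 5.02213)
Vpi = 3.78 V


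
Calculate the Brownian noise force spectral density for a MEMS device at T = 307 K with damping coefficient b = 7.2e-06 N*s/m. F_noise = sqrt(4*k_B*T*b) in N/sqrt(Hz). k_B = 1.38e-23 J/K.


Step 1: Compute 4 * k_B * T * b
= 4 * 1.38e-23 * 307 * 7.2e-06
= 1.2201e-25 N^2/Hz
Step 2: F_noise = sqrt(1.2201e-25)
F_noise = 3.49e-13 N/sqrt(Hz)


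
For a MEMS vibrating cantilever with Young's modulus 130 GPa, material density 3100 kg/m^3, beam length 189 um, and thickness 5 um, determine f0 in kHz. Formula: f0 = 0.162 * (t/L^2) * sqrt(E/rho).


Step 1: Convert units to SI.
t_SI = 5e-6 m, L_SI = 189e-6 m
Step 2: Calculate sqrt(E/rho).
sqrt(130e9 / 3100) = 6475.76 m/s
Step 3: Compute f0.
f0 = 0.162 * 5e-6 / (189e-6)^2 * 6475.76 = 146842.6 Hz = 146.84 kHz


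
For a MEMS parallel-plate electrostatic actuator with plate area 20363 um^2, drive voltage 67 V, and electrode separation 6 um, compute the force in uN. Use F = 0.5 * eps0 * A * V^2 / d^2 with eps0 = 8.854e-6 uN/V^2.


Step 1: Identify parameters.
eps0 = 8.854e-6 uN/V^2, A = 20363 um^2, V = 67 V, d = 6 um
Step 2: Compute V^2 = 67^2 = 4489
Step 3: Compute d^2 = 6^2 = 36
Step 4: F = 0.5 * 8.854e-6 * 20363 * 4489 / 36
F = 11.241 uN


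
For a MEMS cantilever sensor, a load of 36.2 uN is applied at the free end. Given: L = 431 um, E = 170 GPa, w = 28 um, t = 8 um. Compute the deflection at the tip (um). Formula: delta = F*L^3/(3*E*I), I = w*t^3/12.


Step 1: Calculate the second moment of area.
I = w * t^3 / 12 = 28 * 8^3 / 12 = 1194.6667 um^4
Step 2: Convert E to consistent units (1 GPa = 1000 uN/um^2).
E = 170 GPa = 170000 uN/um^2
Step 3: Calculate tip deflection.
delta = F * L^3 / (3 * E * I)
delta = 36.2 * 431^3 / (3 * 170000 * 1194.6667)
delta = 4.7569 um


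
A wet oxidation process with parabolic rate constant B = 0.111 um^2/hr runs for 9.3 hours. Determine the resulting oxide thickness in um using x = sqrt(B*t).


Step 1: Compute B*t = 0.111 * 9.3 = 1.0323
Step 2: x = sqrt(1.0323)
x = 1.016 um


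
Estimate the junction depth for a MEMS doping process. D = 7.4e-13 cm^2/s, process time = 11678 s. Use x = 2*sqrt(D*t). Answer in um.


Step 1: Compute D*t = 7.4e-13 * 11678 = 8.64172e-09 cm^2
Step 2: sqrt(D*t) = 9.29609e-05 cm
Step 3: x = 2 * 9.29609e-05 cm = 1.859218e-04 cm
Step 4: Convert to um (1 cm = 1e4 um): x = 1.859 um


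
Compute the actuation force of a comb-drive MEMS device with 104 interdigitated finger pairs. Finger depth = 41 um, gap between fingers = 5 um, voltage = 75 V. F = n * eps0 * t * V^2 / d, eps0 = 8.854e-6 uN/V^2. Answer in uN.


Step 1: Parameters: n=104, eps0=8.854e-6 uN/V^2, t=41 um, V=75 V, d=5 um
Step 2: V^2 = 5625
Step 3: F = 104 * 8.854e-6 * 41 * 5625 / 5
F = 42.473 uN


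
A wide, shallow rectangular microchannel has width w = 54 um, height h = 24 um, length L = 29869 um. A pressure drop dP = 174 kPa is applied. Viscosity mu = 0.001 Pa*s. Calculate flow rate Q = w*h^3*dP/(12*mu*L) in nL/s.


Step 1: Convert all dimensions to SI (meters).
w = 54e-6 m, h = 24e-6 m, L = 29869e-6 m, dP = 174e3 Pa
Step 2: Q = w * h^3 * dP / (12 * mu * L)
Q = 54e-6 * (24e-6)^3 * 174e3 / (12 * 0.001 * 29869e-6) = 3.6238883e-10 m^3/s
Step 3: Convert Q from m^3/s to nL/s (1 m^3 = 1e12 nL, so multiply by 1e12).
Q = 362.389 nL/s


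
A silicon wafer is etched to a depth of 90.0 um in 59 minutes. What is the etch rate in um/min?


Step 1: Etch rate = depth / time
Step 2: rate = 90.0 / 59
rate = 1.525 um/min


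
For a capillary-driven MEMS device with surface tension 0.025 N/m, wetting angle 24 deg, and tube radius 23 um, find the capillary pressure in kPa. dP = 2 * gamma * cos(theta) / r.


Step 1: cos(24 deg) = 0.9135
Step 2: Convert r to m: r = 23e-6 m
Step 3: dP = 2 * 0.025 * 0.9135 / 23e-6 = 1985.9 Pa
Step 4: Convert Pa to kPa (divide by 1000).
dP = 1.99 kPa


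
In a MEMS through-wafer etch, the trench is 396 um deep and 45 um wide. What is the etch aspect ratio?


Step 1: AR = depth / width
Step 2: AR = 396 / 45
AR = 8.8


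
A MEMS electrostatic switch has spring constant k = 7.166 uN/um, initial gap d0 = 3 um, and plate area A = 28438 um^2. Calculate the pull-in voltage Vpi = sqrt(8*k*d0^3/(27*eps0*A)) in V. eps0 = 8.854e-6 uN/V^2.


Step 1: Compute numerator: 8 * k * d0^3 = 8 * 7.166 * 3^3 = 1547.856
Step 2: Compute denominator: 27 * eps0 * A = 27 * 8.854e-6 * 28438 = 6.798331
Step 3: Vpi = sqrt(1547.856 / 6.798331)
Vpi = 15.09 V


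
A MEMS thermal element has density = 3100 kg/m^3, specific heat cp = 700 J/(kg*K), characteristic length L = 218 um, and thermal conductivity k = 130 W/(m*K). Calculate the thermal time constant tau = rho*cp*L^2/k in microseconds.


Step 1: Convert L to m: L = 218e-6 m
Step 2: L^2 = (218e-6)^2 = 4.7524e-08 m^2
Step 3: tau = 3100 * 700 * 4.7524e-08 / 130 = 7.9328523e-04 s
Step 4: Convert to microseconds (multiply by 1e6).
tau = 793.285 us


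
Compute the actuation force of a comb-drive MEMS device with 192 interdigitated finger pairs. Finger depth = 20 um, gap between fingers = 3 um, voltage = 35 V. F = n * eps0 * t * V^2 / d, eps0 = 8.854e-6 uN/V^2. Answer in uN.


Step 1: Parameters: n=192, eps0=8.854e-6 uN/V^2, t=20 um, V=35 V, d=3 um
Step 2: V^2 = 1225
Step 3: F = 192 * 8.854e-6 * 20 * 1225 / 3
F = 13.883 uN


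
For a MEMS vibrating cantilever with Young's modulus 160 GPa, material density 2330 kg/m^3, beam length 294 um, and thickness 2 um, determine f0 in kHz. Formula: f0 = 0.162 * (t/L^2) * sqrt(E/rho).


Step 1: Convert units to SI.
t_SI = 2e-6 m, L_SI = 294e-6 m
Step 2: Calculate sqrt(E/rho).
sqrt(160e9 / 2330) = 8286.71 m/s
Step 3: Compute f0.
f0 = 0.162 * 2e-6 / (294e-6)^2 * 8286.71 = 31062.2 Hz = 31.06 kHz


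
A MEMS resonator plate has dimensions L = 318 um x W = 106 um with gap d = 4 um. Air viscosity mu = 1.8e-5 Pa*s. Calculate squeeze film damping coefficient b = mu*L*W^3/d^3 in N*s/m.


Step 1: Convert to SI.
L = 318e-6 m, W = 106e-6 m, d = 4e-6 m
Step 2: W^3 = (106e-6)^3 = 1.19e-12 m^3
Step 3: d^3 = (4e-6)^3 = 6.40e-17 m^3
Step 4: b = 1.8e-5 * 318e-6 * 1.19e-12 / 6.40e-17
b = 1.07e-04 N*s/m


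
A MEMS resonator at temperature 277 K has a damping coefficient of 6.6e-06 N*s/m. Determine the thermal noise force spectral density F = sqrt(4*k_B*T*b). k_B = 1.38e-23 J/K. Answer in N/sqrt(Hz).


Step 1: Compute 4 * k_B * T * b
= 4 * 1.38e-23 * 277 * 6.6e-06
= 1.0092e-25 N^2/Hz
Step 2: F_noise = sqrt(1.0092e-25)
F_noise = 3.18e-13 N/sqrt(Hz)


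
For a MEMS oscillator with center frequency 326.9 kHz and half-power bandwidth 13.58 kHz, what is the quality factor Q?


Step 1: Q = f0 / bandwidth
Step 2: Q = 326.9 / 13.58
Q = 24.1


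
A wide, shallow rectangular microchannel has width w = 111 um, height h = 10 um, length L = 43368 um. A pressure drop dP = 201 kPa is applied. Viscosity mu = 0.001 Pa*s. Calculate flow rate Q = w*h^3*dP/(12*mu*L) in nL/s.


Step 1: Convert all dimensions to SI (meters).
w = 111e-6 m, h = 10e-6 m, L = 43368e-6 m, dP = 201e3 Pa
Step 2: Q = w * h^3 * dP / (12 * mu * L)
Q = 111e-6 * (10e-6)^3 * 201e3 / (12 * 0.001 * 43368e-6) = 4.287147e-11 m^3/s
Step 3: Convert Q from m^3/s to nL/s (1 m^3 = 1e12 nL, so multiply by 1e12).
Q = 42.871 nL/s


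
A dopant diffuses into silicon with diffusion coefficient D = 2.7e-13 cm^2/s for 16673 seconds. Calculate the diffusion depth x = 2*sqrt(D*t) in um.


Step 1: Compute D*t = 2.7e-13 * 16673 = 4.50171e-09 cm^2
Step 2: sqrt(D*t) = 6.70948e-05 cm
Step 3: x = 2 * 6.70948e-05 cm = 1.341896e-04 cm
Step 4: Convert to um (1 cm = 1e4 um): x = 1.342 um


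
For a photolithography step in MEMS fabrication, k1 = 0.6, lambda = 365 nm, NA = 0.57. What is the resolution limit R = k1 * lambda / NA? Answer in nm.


Step 1: Identify values: k1 = 0.6, lambda = 365 nm, NA = 0.57
Step 2: R = k1 * lambda / NA
R = 0.6 * 365 / 0.57
R = 384.2 nm


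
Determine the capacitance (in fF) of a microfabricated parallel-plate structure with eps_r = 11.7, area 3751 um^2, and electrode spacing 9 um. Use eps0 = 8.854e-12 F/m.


Step 1: Convert area to m^2: A = 3751e-12 m^2
Step 2: Convert gap to m: d = 9e-6 m
Step 3: C = eps0 * eps_r * A / d
C = 8.854e-12 * 11.7 * 3751e-12 / 9e-6
Step 4: Convert to fF (multiply by 1e15).
C = 43.17 fF


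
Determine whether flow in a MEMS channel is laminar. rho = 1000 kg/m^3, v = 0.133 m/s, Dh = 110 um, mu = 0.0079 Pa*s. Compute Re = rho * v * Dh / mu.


Step 1: Convert Dh to meters: Dh = 110e-6 m
Step 2: Re = rho * v * Dh / mu
Re = 1000 * 0.133 * 110e-6 / 0.0079
Re = 1.852
Since Re = 1.852 is below ~2300, the flow is laminar.


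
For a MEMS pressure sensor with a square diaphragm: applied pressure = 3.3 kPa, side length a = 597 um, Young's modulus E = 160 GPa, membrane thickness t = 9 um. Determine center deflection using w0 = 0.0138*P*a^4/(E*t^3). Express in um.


Step 1: Convert pressure to compatible units (E is in GPa, so P in GPa).
P = 3.3 kPa = 3.3e-6 GPa
Step 2: Compute numerator: 0.0138 * P * a^4.
a^4 = 597^4 = 127027375281
numerator = 0.0138 * 3.3e-6 * 127027375281 = 5.7848e+03
Step 3: Compute denominator: E * t^3 = 160 * 9^3 = 116640
Step 4: w0 = numerator / denominator = 5.7848e+03 / 116640 = 0.0496 um


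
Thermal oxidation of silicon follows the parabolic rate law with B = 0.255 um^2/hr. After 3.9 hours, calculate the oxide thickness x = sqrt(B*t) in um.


Step 1: Compute B*t = 0.255 * 3.9 = 0.9945
Step 2: x = sqrt(0.9945)
x = 0.997 um


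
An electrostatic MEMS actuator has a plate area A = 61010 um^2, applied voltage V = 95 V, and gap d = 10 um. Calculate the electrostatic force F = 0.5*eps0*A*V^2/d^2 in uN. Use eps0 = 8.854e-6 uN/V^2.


Step 1: Identify parameters.
eps0 = 8.854e-6 uN/V^2, A = 61010 um^2, V = 95 V, d = 10 um
Step 2: Compute V^2 = 95^2 = 9025
Step 3: Compute d^2 = 10^2 = 100
Step 4: F = 0.5 * 8.854e-6 * 61010 * 9025 / 100
F = 24.376 uN


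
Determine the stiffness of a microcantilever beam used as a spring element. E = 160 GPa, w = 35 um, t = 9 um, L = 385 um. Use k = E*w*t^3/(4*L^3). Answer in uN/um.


Step 1: Convert E to consistent units (1 GPa = 1000 uN/um^2).
E = 160 GPa = 160000 uN/um^2
Step 2: Compute t^3 = 9^3 = 729
Step 3: Compute L^3 = 385^3 = 57066625
Step 4: k = 160000 * 35 * 729 / (4 * 57066625)
k = 17.8844 uN/um


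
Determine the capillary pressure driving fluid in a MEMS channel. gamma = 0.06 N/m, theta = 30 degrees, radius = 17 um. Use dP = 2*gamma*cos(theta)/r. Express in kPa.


Step 1: cos(30 deg) = 0.866
Step 2: Convert r to m: r = 17e-6 m
Step 3: dP = 2 * 0.06 * 0.866 / 17e-6 = 6112.9 Pa
Step 4: Convert Pa to kPa (divide by 1000).
dP = 6.11 kPa


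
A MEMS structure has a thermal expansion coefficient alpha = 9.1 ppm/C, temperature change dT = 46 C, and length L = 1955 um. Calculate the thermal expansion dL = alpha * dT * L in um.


Step 1: Convert CTE: alpha = 9.1 ppm/C = 9.1e-6 /C
Step 2: dL = 9.1e-6 * 46 * 1955
dL = 0.8184 um


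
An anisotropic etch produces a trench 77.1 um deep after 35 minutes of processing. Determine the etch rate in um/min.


Step 1: Etch rate = depth / time
Step 2: rate = 77.1 / 35
rate = 2.203 um/min


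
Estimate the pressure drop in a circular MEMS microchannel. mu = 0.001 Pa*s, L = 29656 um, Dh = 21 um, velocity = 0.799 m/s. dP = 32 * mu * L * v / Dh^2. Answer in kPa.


Step 1: Convert to SI: L = 29656e-6 m, Dh = 21e-6 m
Step 2: dP = 32 * 0.001 * 29656e-6 * 0.799 / (21e-6)^2
Step 3: dP = 1719375.53 Pa
Step 4: Convert to kPa: dP = 1719.38 kPa


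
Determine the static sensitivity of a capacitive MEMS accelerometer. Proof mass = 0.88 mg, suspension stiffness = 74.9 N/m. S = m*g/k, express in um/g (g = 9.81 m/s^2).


Step 1: Convert mass: m = 0.88 mg = 8.80e-07 kg
Step 2: S = m * g / k = 8.80e-07 * 9.81 / 74.9
Step 3: S = 1.15e-07 m/g
Step 4: Convert to um/g: S = 0.115 um/g


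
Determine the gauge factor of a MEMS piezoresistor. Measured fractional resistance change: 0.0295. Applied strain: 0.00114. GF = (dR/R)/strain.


Step 1: Identify values.
dR/R = 0.0295, strain = 0.00114
Step 2: GF = (dR/R) / strain = 0.0295 / 0.00114
GF = 25.9


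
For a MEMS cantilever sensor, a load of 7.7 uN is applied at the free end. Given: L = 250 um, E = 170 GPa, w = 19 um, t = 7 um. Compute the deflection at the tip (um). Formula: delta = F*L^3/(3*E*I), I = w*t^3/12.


Step 1: Calculate the second moment of area.
I = w * t^3 / 12 = 19 * 7^3 / 12 = 543.0833 um^4
Step 2: Convert E to consistent units (1 GPa = 1000 uN/um^2).
E = 170 GPa = 170000 uN/um^2
Step 3: Calculate tip deflection.
delta = F * L^3 / (3 * E * I)
delta = 7.7 * 250^3 / (3 * 170000 * 543.0833)
delta = 0.4344 um
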